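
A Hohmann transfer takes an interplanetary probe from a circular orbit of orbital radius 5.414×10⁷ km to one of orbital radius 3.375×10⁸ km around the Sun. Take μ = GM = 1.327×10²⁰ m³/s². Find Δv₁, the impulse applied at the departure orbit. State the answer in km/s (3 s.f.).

r₁ = 5.414×10⁷ km = 5.414×10¹⁰ m.
r₂ = 3.375×10⁸ km = 3.375×10¹¹ m.
Transfer ellipse a_t = (r₁ + r₂)/2 = 1.958×10¹¹ m.
At r₁: circular v_c1 = √(μ/r₁) = 49510 m/s; transfer-perihelion v_p = √[μ(2/r₁ − 1/a_t)] = 65000 m/s.
Δv₁ = v_p − v_c1 = 15490 m/s.
= 15.49 km/s.

Δv ≈ 15.5 km/s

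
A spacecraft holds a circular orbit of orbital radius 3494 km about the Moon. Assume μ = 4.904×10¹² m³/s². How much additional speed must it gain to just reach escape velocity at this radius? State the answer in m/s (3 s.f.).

Δv ≈ 491 m/s

r = 3494 km = 3.494×10⁶ m.
Circular speed v_c = √(μ/r) = 1185 m/s.
Escape speed v_esc = √(2μ/r) = √2 × v_c = 1675 m/s.
Δv = v_esc − v_c = 490.7 m/s.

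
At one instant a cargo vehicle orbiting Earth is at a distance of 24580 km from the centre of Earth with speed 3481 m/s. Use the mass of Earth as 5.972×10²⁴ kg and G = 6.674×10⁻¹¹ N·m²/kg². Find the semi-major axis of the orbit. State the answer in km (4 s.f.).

a ≈ 19620 km

μ = GM = 6.674×10⁻¹¹ × 5.972×10²⁴ = 3.986×10¹⁴ m³/s².
r = 2.458×10⁷ m.
Specific orbital energy ε = v²/2 − μ/r = (3481)²/2 − 3.986×10¹⁴/2.458×10⁷ = -1.016×10⁷ J/kg.
Since ε = −μ/(2a), a = −μ/(2ε) = 1.962×10⁷ m = 19621 km.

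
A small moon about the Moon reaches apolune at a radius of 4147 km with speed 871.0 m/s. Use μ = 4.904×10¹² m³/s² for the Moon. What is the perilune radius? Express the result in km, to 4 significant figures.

r_a = 4.147×10⁶ m.
Specific energy ε = v²/2 − μ/r = -8.032×10⁵ J/kg, so a = −μ/(2ε) = 3.053×10⁶ m.
The apsides satisfy r_p + r_a = 2a, so the perilune radius is 2a − r_a = 1.958×10⁶ m = 1958.4 km.

perilune radius ≈ 1958 km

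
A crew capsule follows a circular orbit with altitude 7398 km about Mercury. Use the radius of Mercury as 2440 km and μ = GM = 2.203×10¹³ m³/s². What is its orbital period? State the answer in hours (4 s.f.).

r = 2440 + 7398 = 9838.0 km = 9.8380×10⁶ m.
Kepler's third law: T = 2π√(r³/μ) = 2π√((9.838×10⁶)³ / 2.203×10¹³).
r³/μ = 4.322×10⁷ s², so T = 2π × 6.574×10³ = 4.131×10⁴ s.
Converting: 4.131×10⁴ s ÷ 3600 = 11.47 hours.

T ≈ 11.47 hours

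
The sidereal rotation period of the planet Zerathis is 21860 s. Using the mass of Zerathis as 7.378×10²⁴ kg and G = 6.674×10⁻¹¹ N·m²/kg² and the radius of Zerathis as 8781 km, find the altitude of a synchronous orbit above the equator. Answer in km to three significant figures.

μ = GM = 6.674×10⁻¹¹ × 7.378×10²⁴ = 4.924×10¹⁴ m³/s².
A synchronous orbit has period T, so by Kepler's third law a = (μT²/4π²)^(1/3).
μT²/4π² = 4.924×10¹⁴ × (2.186×10⁴)² / 39.48 = 5.960×10²¹ m³.
a = 1.813×10⁷ m = 18131 km.
Altitude h = a − R = 18131 − 8781 = 9350.0 km.

h_sync ≈ 9350 km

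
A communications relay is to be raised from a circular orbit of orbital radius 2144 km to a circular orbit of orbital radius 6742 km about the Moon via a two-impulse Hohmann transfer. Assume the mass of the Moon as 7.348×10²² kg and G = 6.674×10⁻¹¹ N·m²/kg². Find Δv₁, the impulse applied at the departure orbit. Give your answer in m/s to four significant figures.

Δv ≈ 350.6 m/s

μ = GM = 6.674×10⁻¹¹ × 7.348×10²² = 4.904×10¹² m³/s².
r₁ = 2144 km = 2.144×10⁶ m.
r₂ = 6742 km = 6.742×10⁶ m.
Transfer ellipse a_t = (r₁ + r₂)/2 = 4.443×10⁶ m.
At r₁: circular v_c1 = √(μ/r₁) = 1512 m/s; transfer-perilune v_p = √[μ(2/r₁ − 1/a_t)] = 1863 m/s.
Δv₁ = v_p − v_c1 = 350.6 m/s.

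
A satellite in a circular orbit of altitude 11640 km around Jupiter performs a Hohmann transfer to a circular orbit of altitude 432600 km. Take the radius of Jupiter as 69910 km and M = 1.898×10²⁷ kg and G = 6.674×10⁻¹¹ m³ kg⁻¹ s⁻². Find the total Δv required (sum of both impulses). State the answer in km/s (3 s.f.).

Δv_total ≈ 19.8 km/s

μ = GM = 6.674×10⁻¹¹ × 1.898×10²⁷ = 1.267×10¹⁷ m³/s².
r₁ = 69910 + 11640 = 81550 km = 8.1550×10⁷ m.
r₂ = 69910 + 432600 = 502510 km = 5.0251×10⁸ m.
Transfer ellipse a_t = (r₁ + r₂)/2 = 2.920×10⁸ m.
At r₁: circular v_c1 = √(μ/r₁) = 39410 m/s; transfer-perijove v_p = √[μ(2/r₁ − 1/a_t)] = 51700 m/s.
Δv₁ = v_p − v_c1 = 12290 m/s.
At r₂: circular v_c2 = √(μ/r₂) = 15880 m/s; transfer-apojove v_a = √[μ(2/r₂ − 1/a_t)] = 8390 m/s.
Δv₂ = v_c2 − v_a = 7487 m/s.
Total Δv = Δv₁ + Δv₂ = 19770 m/s = 19.77 km/s.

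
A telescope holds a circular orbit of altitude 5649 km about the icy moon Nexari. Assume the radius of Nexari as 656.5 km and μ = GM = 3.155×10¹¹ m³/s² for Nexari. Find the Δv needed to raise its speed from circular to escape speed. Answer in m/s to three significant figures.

r = 656.5 + 5649 = 6305.5 km = 6.3055×10⁶ m.
Circular speed v_c = √(μ/r) = 223.7 m/s.
Escape speed v_esc = √(2μ/r) = √2 × v_c = 316.3 m/s.
Δv = v_esc − v_c = 92.65 m/s.

Δv ≈ 92.7 m/s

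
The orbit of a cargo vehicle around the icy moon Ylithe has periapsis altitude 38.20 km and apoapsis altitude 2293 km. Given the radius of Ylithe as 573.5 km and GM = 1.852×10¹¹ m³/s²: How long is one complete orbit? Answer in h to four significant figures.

T ≈ 9.301 h

r_p = 573.5 + 38.20 = 611.70 km = 6.1170×10⁵ m.
r_a = 573.5 + 2293 = 2866.5 km = 2.8665×10⁶ m.
Semi-major axis a = (r_p + r_a)/2 = (611.70 + 2866.5)/2 = 1739.1 km = 1.739×10⁶ m.
By Kepler's third law T = 2π√(a³/μ) = 2π × 5.329×10³ = 3.348×10⁴ s.
= 9.301 h.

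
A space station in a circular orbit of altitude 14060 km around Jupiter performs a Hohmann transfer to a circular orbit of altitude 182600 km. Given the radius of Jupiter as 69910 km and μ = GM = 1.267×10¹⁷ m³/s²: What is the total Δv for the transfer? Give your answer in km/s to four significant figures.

Δv_total ≈ 15.32 km/s

r₁ = 69910 + 14060 = 83970 km = 8.3970×10⁷ m.
r₂ = 69910 + 182600 = 252510 km = 2.5251×10⁸ m.
Transfer ellipse a_t = (r₁ + r₂)/2 = 1.682×10⁸ m.
At r₁: circular v_c1 = √(μ/r₁) = 38840 m/s; transfer-perijove v_p = √[μ(2/r₁ − 1/a_t)] = 47590 m/s.
Δv₁ = v_p − v_c1 = 8744 m/s.
At r₂: circular v_c2 = √(μ/r₂) = 22400 m/s; transfer-apojove v_a = √[μ(2/r₂ − 1/a_t)] = 15830 m/s.
Δv₂ = v_c2 − v_a = 6575 m/s.
Total Δv = Δv₁ + Δv₂ = 15320 m/s = 15.32 km/s.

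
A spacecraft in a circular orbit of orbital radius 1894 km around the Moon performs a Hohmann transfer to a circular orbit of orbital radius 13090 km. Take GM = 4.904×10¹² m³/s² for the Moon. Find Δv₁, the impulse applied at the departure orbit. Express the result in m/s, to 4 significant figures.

r₁ = 1894 km = 1.894×10⁶ m.
r₂ = 13090 km = 1.309×10⁷ m.
Transfer ellipse a_t = (r₁ + r₂)/2 = 7.492×10⁶ m.
At r₁: circular v_c1 = √(μ/r₁) = 1609 m/s; transfer-perilune v_p = √[μ(2/r₁ − 1/a_t)] = 2127 m/s.
Δv₁ = v_p − v_c1 = 517.8 m/s.

Δv ≈ 517.8 m/s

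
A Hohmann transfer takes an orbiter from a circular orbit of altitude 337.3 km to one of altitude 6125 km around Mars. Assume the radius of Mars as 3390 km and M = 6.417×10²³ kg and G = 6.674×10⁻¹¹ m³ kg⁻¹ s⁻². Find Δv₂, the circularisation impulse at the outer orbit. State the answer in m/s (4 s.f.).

Δv ≈ 529.8 m/s

μ = GM = 6.674×10⁻¹¹ × 6.417×10²³ = 4.283×10¹³ m³/s².
r₁ = 3390 + 337.3 = 3727.3 km = 3.7273×10⁶ m.
r₂ = 3390 + 6125 = 9515.0 km = 9.5150×10⁶ m.
Transfer ellipse a_t = (r₁ + r₂)/2 = 6.621×10⁶ m.
At r₁: circular v_c1 = √(μ/r₁) = 3390 m/s; transfer-periapsis v_p = √[μ(2/r₁ − 1/a_t)] = 4063 m/s.
At r₂: circular v_c2 = √(μ/r₂) = 2122 m/s; transfer-apoapsis v_a = √[μ(2/r₂ − 1/a_t)] = 1592 m/s.
Δv₂ = v_c2 − v_a = 529.8 m/s.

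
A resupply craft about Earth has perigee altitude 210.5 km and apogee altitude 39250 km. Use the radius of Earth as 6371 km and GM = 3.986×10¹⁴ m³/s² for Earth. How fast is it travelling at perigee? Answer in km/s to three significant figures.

r_p = 6371 + 210.5 = 6581.5 km = 6.5815×10⁶ m.
r_a = 6371 + 39250 = 45621 km = 4.5621×10⁷ m.
Semi-major axis a = (r_p + r_a)/2 = 26101 km = 2.610×10⁷ m.
Vis-viva: v² = μ(2/r − 1/a) = 3.986×10¹⁴ × (3.039×10⁻⁷ − 3.831×10⁻⁸) = 1.059×10⁸ m²/s².
v = 10290 m/s = 10.29 km/s.

v ≈ 10.3 km/s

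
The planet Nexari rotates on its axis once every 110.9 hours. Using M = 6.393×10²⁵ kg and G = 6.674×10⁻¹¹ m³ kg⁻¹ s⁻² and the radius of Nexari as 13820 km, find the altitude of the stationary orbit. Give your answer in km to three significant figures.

μ = GM = 6.674×10⁻¹¹ × 6.393×10²⁵ = 4.267×10¹⁵ m³/s².
T = 110.9 hours = 3.992×10⁵ s.
A synchronous orbit has period T, so by Kepler's third law a = (μT²/4π²)^(1/3).
μT²/4π² = 4.267×10¹⁵ × (3.992×10⁵)² / 39.48 = 1.723×10²⁵ m³.
a = 2.583×10⁸ m = 2.5827×10⁵ km.
Altitude h = a − R = 2.5827×10⁵ − 13820 = 2.4445×10⁵ km.

h_sync ≈ 2.44×10⁵ km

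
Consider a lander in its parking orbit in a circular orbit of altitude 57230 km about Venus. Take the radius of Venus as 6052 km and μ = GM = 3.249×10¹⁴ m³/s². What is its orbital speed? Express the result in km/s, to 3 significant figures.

r = 6052 + 57230 = 63282 km = 6.3282×10⁷ m.
For a circular orbit v = √(μ/r) = √(3.249×10¹⁴ / 6.328×10⁷) = √(5.134×10⁶) = 2266 m/s.
That is 2.266 km/s.

v ≈ 2.27 km/s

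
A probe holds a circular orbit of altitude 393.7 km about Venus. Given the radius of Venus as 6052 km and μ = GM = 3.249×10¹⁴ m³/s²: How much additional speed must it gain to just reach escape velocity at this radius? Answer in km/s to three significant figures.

Δv ≈ 2.94 km/s

r = 6052 + 393.7 = 6445.7 km = 6.4457×10⁶ m.
Circular speed v_c = √(μ/r) = 7100 m/s.
Escape speed v_esc = √(2μ/r) = √2 × v_c = 10040 m/s.
Δv = v_esc − v_c = 2941 m/s = 2.941 km/s.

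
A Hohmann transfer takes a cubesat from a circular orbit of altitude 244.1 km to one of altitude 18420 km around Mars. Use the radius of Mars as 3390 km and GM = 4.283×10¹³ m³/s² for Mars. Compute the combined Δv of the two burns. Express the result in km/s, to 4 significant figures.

Δv_total ≈ 1.714 km/s

r₁ = 3390 + 244.1 = 3634.1 km = 3.6341×10⁶ m.
r₂ = 3390 + 18420 = 21810 km = 2.1810×10⁷ m.
Transfer ellipse a_t = (r₁ + r₂)/2 = 1.272×10⁷ m.
At r₁: circular v_c1 = √(μ/r₁) = 3433 m/s; transfer-periapsis v_p = √[μ(2/r₁ − 1/a_t)] = 4495 m/s.
Δv₁ = v_p − v_c1 = 1062 m/s.
At r₂: circular v_c2 = √(μ/r₂) = 1401 m/s; transfer-apoapsis v_a = √[μ(2/r₂ − 1/a_t)] = 749.0 m/s.
Δv₂ = v_c2 − v_a = 652.4 m/s.
Total Δv = Δv₁ + Δv₂ = 1714 m/s = 1.714 km/s.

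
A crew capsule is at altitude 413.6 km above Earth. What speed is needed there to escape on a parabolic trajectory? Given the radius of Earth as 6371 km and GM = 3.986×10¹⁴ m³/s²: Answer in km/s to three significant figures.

v_esc ≈ 10.8 km/s

r = 6371 + 413.6 = 6784.6 km = 6.7846×10⁶ m.
Escape speed v_esc = √(2μ/r) = √(2 × 3.986×10¹⁴ / 6.785×10⁶) = √(1.175×10⁸) = 10840 m/s.
= 10.84 km/s.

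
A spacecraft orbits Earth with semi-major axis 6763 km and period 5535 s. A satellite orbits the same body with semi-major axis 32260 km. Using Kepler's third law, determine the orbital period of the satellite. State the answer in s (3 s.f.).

Kepler's third law: T² ∝ a³, so T₂ = T₁ (a₂/a₁)^(3/2).
a₂/a₁ = 4.770, (a₂/a₁)^(3/2) = 10.42.
T₂ = 5535 × 10.42 = 57660 s.

T₂ ≈ 57700 s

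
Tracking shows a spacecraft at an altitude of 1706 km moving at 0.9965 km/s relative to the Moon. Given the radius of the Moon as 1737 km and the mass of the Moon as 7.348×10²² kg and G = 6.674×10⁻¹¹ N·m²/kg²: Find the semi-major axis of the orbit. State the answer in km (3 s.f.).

μ = GM = 6.674×10⁻¹¹ × 7.348×10²² = 4.904×10¹² m³/s².
r = 1737 + 1706 = 3443.0 km = 3.443×10⁶ m.
Specific orbital energy ε = v²/2 − μ/r = (996.5)²/2 − 4.904×10¹²/3.443×10⁶ = -9.278×10⁵ J/kg.
Since ε = −μ/(2a), a = −μ/(2ε) = 2.643×10⁶ m = 2642.7 km.

a ≈ 2640 km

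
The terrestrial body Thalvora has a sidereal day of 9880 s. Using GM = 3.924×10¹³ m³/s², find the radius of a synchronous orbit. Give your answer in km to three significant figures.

A synchronous orbit has period T, so by Kepler's third law a = (μT²/4π²)^(1/3).
μT²/4π² = 3.924×10¹³ × (9.880×10³)² / 39.48 = 9.702×10¹⁹ m³.
a = 4.595×10⁶ m = 4595.1 km.

r_sync ≈ 4600 km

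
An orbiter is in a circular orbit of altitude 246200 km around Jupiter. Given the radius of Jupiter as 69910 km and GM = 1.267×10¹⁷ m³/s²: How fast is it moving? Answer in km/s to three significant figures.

r = 69910 + 246200 = 316110 km = 3.1611×10⁸ m.
For a circular orbit v = √(μ/r) = √(1.267×10¹⁷ / 3.161×10⁸) = √(4.008×10⁸) = 20020 m/s.
That is 20.02 km/s.

v ≈ 20.0 km/s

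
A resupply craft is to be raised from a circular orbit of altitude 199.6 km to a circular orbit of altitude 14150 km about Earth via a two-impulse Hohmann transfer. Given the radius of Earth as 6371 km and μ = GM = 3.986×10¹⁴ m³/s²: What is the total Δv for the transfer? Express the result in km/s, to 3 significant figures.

Δv_total ≈ 3.14 km/s

r₁ = 6371 + 199.6 = 6570.6 km = 6.5706×10⁶ m.
r₂ = 6371 + 14150 = 20521 km = 2.0521×10⁷ m.
Transfer ellipse a_t = (r₁ + r₂)/2 = 1.355×10⁷ m.
At r₁: circular v_c1 = √(μ/r₁) = 7789 m/s; transfer-perigee v_p = √[μ(2/r₁ − 1/a_t)] = 9587 m/s.
Δv₁ = v_p − v_c1 = 1798 m/s.
At r₂: circular v_c2 = √(μ/r₂) = 4407 m/s; transfer-apogee v_a = √[μ(2/r₂ − 1/a_t)] = 3070 m/s.
Δv₂ = v_c2 − v_a = 1338 m/s.
Total Δv = Δv₁ + Δv₂ = 3136 m/s = 3.136 km/s.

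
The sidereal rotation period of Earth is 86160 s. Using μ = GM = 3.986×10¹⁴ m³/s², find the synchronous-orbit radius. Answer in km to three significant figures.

A synchronous orbit has period T, so by Kepler's third law a = (μT²/4π²)^(1/3).
μT²/4π² = 3.986×10¹⁴ × (8.616×10⁴)² / 39.48 = 7.495×10²² m³.
a = 4.216×10⁷ m = 42163 km.

r_sync ≈ 42200 km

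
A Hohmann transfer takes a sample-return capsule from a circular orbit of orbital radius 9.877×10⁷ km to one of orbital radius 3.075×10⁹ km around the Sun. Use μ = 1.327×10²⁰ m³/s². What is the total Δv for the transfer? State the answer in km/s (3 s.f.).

Δv_total ≈ 19.3 km/s

r₁ = 9.877×10⁷ km = 9.877×10¹⁰ m.
r₂ = 3.075×10⁹ km = 3.075×10¹² m.
Transfer ellipse a_t = (r₁ + r₂)/2 = 1.587×10¹² m.
At r₁: circular v_c1 = √(μ/r₁) = 36650 m/s; transfer-perihelion v_p = √[μ(2/r₁ − 1/a_t)] = 51020 m/s.
Δv₁ = v_p − v_c1 = 14370 m/s.
At r₂: circular v_c2 = √(μ/r₂) = 6569 m/s; transfer-aphelion v_a = √[μ(2/r₂ − 1/a_t)] = 1639 m/s.
Δv₂ = v_c2 − v_a = 4930 m/s.
Total Δv = Δv₁ + Δv₂ = 19300 m/s = 19.30 km/s.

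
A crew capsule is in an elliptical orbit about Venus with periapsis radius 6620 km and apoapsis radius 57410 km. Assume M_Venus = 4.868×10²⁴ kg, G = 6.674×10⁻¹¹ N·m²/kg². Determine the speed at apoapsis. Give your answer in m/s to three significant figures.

μ = GM = 6.674×10⁻¹¹ × 4.868×10²⁴ = 3.249×10¹⁴ m³/s².
Semi-major axis a = (r_p + r_a)/2 = 32015 km = 3.202×10⁷ m.
Vis-viva: v² = μ(2/r − 1/a) = 3.249×10¹⁴ × (3.484×10⁻⁸ − 3.124×10⁻⁸) = 1.170×10⁶ m²/s².
v = 1082 m/s.

v ≈ 1080 m/s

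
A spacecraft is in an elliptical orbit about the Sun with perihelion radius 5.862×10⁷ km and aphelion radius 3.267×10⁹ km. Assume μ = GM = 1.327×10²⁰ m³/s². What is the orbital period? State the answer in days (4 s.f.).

T ≈ 13540 days

Semi-major axis a = (r_p + r_a)/2 = (5.8620×10⁷ + 3.2670×10⁹)/2 = 1.6628×10⁹ km = 1.663×10¹² m.
By Kepler's third law T = 2π√(a³/μ) = 2π × 1.861×10⁸ = 1.170×10⁹ s.
= 13540 days.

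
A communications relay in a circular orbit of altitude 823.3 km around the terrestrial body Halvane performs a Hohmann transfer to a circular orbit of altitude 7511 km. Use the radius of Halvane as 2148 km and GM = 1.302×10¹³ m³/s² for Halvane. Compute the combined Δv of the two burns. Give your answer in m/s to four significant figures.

Δv_total ≈ 860.2 m/s

r₁ = 2148 + 823.3 = 2971.3 km = 2.9713×10⁶ m.
r₂ = 2148 + 7511 = 9659.0 km = 9.6590×10⁶ m.
Transfer ellipse a_t = (r₁ + r₂)/2 = 6.315×10⁶ m.
At r₁: circular v_c1 = √(μ/r₁) = 2093 m/s; transfer-periapsis v_p = √[μ(2/r₁ − 1/a_t)] = 2589 m/s.
Δv₁ = v_p − v_c1 = 495.5 m/s.
At r₂: circular v_c2 = √(μ/r₂) = 1161 m/s; transfer-apoapsis v_a = √[μ(2/r₂ − 1/a_t)] = 796.4 m/s.
Δv₂ = v_c2 − v_a = 364.6 m/s.
Total Δv = Δv₁ + Δv₂ = 860.2 m/s.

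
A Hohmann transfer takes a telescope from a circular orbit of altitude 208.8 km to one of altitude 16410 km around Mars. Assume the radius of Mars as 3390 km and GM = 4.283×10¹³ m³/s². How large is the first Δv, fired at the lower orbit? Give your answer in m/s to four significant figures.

r₁ = 3390 + 208.8 = 3598.8 km = 3.5988×10⁶ m.
r₂ = 3390 + 16410 = 19800 km = 1.9800×10⁷ m.
Transfer ellipse a_t = (r₁ + r₂)/2 = 1.170×10⁷ m.
At r₁: circular v_c1 = √(μ/r₁) = 3450 m/s; transfer-periapsis v_p = √[μ(2/r₁ − 1/a_t)] = 4488 m/s.
Δv₁ = v_p − v_c1 = 1038 m/s.

Δv ≈ 1038 m/s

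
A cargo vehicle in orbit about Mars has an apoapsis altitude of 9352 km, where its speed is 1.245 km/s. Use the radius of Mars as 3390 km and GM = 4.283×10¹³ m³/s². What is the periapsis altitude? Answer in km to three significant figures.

r_a = 3390 + 9352 = 12742 km = 1.274×10⁷ m.
Specific energy ε = v²/2 − μ/r = -2.586×10⁶ J/kg, so a = −μ/(2ε) = 8.280×10⁶ m.
The apsides satisfy r_p + r_a = 2a, so the periapsis radius is 2a − r_a = 3.818×10⁶ m = 3818.3 km.
Periapsis altitude = 3818.3 − 3390 = 428.26 km.

periapsis altitude ≈ 428 km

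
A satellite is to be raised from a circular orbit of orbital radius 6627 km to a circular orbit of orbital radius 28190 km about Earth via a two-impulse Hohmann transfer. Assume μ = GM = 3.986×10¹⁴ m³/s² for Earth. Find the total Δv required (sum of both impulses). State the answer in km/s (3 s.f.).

Δv_total ≈ 3.55 km/s

r₁ = 6627 km = 6.627×10⁶ m.
r₂ = 28190 km = 2.819×10⁷ m.
Transfer ellipse a_t = (r₁ + r₂)/2 = 1.741×10⁷ m.
At r₁: circular v_c1 = √(μ/r₁) = 7756 m/s; transfer-perigee v_p = √[μ(2/r₁ − 1/a_t)] = 9869 m/s.
Δv₁ = v_p − v_c1 = 2114 m/s.
At r₂: circular v_c2 = √(μ/r₂) = 3760 m/s; transfer-apogee v_a = √[μ(2/r₂ − 1/a_t)] = 2320 m/s.
Δv₂ = v_c2 − v_a = 1440 m/s.
Total Δv = Δv₁ + Δv₂ = 3554 m/s = 3.554 km/s.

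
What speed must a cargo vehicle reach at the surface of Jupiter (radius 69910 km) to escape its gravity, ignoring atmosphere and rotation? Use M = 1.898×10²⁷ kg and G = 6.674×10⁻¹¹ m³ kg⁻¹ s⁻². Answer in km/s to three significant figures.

v_esc ≈ 60.2 km/s

μ = GM = 6.674×10⁻¹¹ × 1.898×10²⁷ = 1.267×10¹⁷ m³/s².
r = R = 6.991×10⁷ m.
Escape speed v_esc = √(2μ/r) = √(2 × 1.267×10¹⁷ / 6.991×10⁷) = √(3.624×10⁹) = 60200 m/s.
= 60.20 km/s.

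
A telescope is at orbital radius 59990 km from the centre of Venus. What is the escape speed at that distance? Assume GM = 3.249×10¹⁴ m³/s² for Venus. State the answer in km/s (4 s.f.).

v_esc ≈ 3.291 km/s

r = 59990 km = 5.999×10⁷ m.
Escape speed v_esc = √(2μ/r) = √(2 × 3.249×10¹⁴ / 5.999×10⁷) = √(1.083×10⁷) = 3291 m/s.
= 3.291 km/s.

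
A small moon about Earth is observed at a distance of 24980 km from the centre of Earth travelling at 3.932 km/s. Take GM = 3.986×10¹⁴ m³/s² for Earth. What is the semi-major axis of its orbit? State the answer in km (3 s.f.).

a ≈ 24200 km

r = 2.498×10⁷ m.
Specific orbital energy ε = v²/2 − μ/r = (3932)²/2 − 3.986×10¹⁴/2.498×10⁷ = -8.226×10⁶ J/kg.
Since ε = −μ/(2a), a = −μ/(2ε) = 2.423×10⁷ m = 24227 km.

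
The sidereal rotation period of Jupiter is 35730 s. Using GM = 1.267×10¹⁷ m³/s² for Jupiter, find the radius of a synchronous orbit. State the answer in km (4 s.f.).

r_sync ≈ 1.600×10⁵ km

A synchronous orbit has period T, so by Kepler's third law a = (μT²/4π²)^(1/3).
μT²/4π² = 1.267×10¹⁷ × (3.573×10⁴)² / 39.48 = 4.097×10²⁴ m³.
a = 1.600×10⁸ m = 1.6002×10⁵ km.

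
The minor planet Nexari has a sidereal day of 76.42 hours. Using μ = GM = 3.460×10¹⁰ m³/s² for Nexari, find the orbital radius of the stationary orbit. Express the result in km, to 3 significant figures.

r_sync ≈ 4050 km

T = 76.42 hours = 2.751×10⁵ s.
A synchronous orbit has period T, so by Kepler's third law a = (μT²/4π²)^(1/3).
μT²/4π² = 3.460×10¹⁰ × (2.751×10⁵)² / 39.48 = 6.633×10¹⁹ m³.
a = 4.048×10⁶ m = 4048.0 km.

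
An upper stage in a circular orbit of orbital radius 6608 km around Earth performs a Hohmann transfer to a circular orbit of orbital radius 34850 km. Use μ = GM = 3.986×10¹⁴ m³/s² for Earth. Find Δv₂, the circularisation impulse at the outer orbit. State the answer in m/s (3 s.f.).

r₁ = 6608 km = 6.608×10⁶ m.
r₂ = 34850 km = 3.485×10⁷ m.
Transfer ellipse a_t = (r₁ + r₂)/2 = 2.073×10⁷ m.
At r₁: circular v_c1 = √(μ/r₁) = 7767 m/s; transfer-perigee v_p = √[μ(2/r₁ − 1/a_t)] = 10070 m/s.
At r₂: circular v_c2 = √(μ/r₂) = 3382 m/s; transfer-apogee v_a = √[μ(2/r₂ − 1/a_t)] = 1909 m/s.
Δv₂ = v_c2 − v_a = 1472 m/s.

Δv ≈ 1470 m/s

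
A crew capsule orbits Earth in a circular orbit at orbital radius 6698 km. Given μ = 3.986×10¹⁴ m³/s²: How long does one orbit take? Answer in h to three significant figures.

r = 6698 km = 6.698×10⁶ m.
Kepler's third law: T = 2π√(r³/μ) = 2π√((6.698×10⁶)³ / 3.986×10¹⁴).
r³/μ = 7.539×10⁵ s², so T = 2π × 8.683×10² = 5.455×10³ s.
Converting: 5.455×10³ s ÷ 3600 = 1.515 h.

T ≈ 1.52 h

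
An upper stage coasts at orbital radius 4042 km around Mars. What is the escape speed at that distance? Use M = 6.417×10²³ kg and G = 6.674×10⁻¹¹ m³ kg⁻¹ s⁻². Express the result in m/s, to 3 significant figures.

μ = GM = 6.674×10⁻¹¹ × 6.417×10²³ = 4.283×10¹³ m³/s².
r = 4042 km = 4.042×10⁶ m.
Escape speed v_esc = √(2μ/r) = √(2 × 4.283×10¹³ / 4.042×10⁶) = √(2.119×10⁷) = 4603 m/s.

v_esc ≈ 4600 m/s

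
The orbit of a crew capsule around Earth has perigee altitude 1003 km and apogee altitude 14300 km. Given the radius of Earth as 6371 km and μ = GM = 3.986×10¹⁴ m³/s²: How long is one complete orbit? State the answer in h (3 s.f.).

r_p = 6371 + 1003 = 7374.0 km = 7.3740×10⁶ m.
r_a = 6371 + 14300 = 20671 km = 2.0671×10⁷ m.
Semi-major axis a = (r_p + r_a)/2 = (7374.0 + 20671)/2 = 14022 km = 1.402×10⁷ m.
By Kepler's third law T = 2π√(a³/μ) = 2π × 2.630×10³ = 1.653×10⁴ s.
= 4.590 h.

T ≈ 4.59 h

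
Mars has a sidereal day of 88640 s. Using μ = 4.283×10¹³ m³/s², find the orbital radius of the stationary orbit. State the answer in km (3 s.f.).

A synchronous orbit has period T, so by Kepler's third law a = (μT²/4π²)^(1/3).
μT²/4π² = 4.283×10¹³ × (8.864×10⁴)² / 39.48 = 8.524×10²¹ m³.
a = 2.043×10⁷ m = 20428 km.

r_sync ≈ 20400 km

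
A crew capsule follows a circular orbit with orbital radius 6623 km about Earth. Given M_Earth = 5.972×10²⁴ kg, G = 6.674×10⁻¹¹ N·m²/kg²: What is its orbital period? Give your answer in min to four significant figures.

μ = GM = 6.674×10⁻¹¹ × 5.972×10²⁴ = 3.986×10¹⁴ m³/s².
r = 6623 km = 6.623×10⁶ m.
Kepler's third law: T = 2π√(r³/μ) = 2π√((6.623×10⁶)³ / 3.986×10¹⁴).
r³/μ = 7.289×10⁵ s², so T = 2π × 8.537×10² = 5.364×10³ s.
Converting: 5.364×10³ s ÷ 60.00 = 89.40 min.

T ≈ 89.40 min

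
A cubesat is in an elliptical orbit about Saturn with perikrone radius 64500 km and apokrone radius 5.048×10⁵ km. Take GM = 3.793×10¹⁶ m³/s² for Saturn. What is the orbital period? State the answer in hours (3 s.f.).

Semi-major axis a = (r_p + r_a)/2 = (64500 + 5.0480×10⁵)/2 = 2.8465×10⁵ km = 2.846×10⁸ m.
By Kepler's third law T = 2π√(a³/μ) = 2π × 2.466×10⁴ = 1.549×10⁵ s.
= 43.04 hours.

T ≈ 43.0 hours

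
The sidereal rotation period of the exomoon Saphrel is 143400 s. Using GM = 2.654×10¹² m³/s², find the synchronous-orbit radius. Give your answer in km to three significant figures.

A synchronous orbit has period T, so by Kepler's third law a = (μT²/4π²)^(1/3).
μT²/4π² = 2.654×10¹² × (1.434×10⁵)² / 39.48 = 1.382×10²¹ m³.
a = 1.114×10⁷ m = 11140 km.

r_sync ≈ 11100 km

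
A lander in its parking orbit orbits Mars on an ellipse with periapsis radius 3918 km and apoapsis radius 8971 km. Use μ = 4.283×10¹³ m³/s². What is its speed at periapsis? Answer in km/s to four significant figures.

Semi-major axis a = (r_p + r_a)/2 = 6444.5 km = 6.444×10⁶ m.
Vis-viva: v² = μ(2/r − 1/a) = 4.283×10¹³ × (5.105×10⁻⁷ − 1.552×10⁻⁷) = 1.522×10⁷ m²/s².
v = 3901 m/s = 3.901 km/s.

v ≈ 3.901 km/s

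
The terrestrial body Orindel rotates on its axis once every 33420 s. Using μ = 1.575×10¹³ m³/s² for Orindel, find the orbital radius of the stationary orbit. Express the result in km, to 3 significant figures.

A synchronous orbit has period T, so by Kepler's third law a = (μT²/4π²)^(1/3).
μT²/4π² = 1.575×10¹³ × (3.342×10⁴)² / 39.48 = 4.456×10²⁰ m³.
a = 7.638×10⁶ m = 7638.0 km.

r_sync ≈ 7640 km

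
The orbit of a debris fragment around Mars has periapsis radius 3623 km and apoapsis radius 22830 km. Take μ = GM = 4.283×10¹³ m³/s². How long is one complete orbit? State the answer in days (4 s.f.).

T ≈ 0.5345 days

Semi-major axis a = (r_p + r_a)/2 = (3623.0 + 22830)/2 = 13226 km = 1.323×10⁷ m.
By Kepler's third law T = 2π√(a³/μ) = 2π × 7.350×10³ = 4.618×10⁴ s.
= 0.5345 days.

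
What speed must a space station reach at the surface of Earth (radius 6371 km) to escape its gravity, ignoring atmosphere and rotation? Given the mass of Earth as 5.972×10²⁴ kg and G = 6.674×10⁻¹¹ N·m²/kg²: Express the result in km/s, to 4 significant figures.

μ = GM = 6.674×10⁻¹¹ × 5.972×10²⁴ = 3.986×10¹⁴ m³/s².
r = R = 6.371×10⁶ m.
Escape speed v_esc = √(2μ/r) = √(2 × 3.986×10¹⁴ / 6.371×10⁶) = √(1.251×10⁸) = 11190 m/s.
= 11.19 km/s.

v_esc ≈ 11.19 km/s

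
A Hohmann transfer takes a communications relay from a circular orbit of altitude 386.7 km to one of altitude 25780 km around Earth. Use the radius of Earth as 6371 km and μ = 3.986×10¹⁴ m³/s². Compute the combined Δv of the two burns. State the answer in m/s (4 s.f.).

Δv_total ≈ 3639 m/s

r₁ = 6371 + 386.7 = 6757.7 km = 6.7577×10⁶ m.
r₂ = 6371 + 25780 = 32151 km = 3.2151×10⁷ m.
Transfer ellipse a_t = (r₁ + r₂)/2 = 1.945×10⁷ m.
At r₁: circular v_c1 = √(μ/r₁) = 7680 m/s; transfer-perigee v_p = √[μ(2/r₁ − 1/a_t)] = 9873 m/s.
Δv₁ = v_p − v_c1 = 2193 m/s.
At r₂: circular v_c2 = √(μ/r₂) = 3521 m/s; transfer-apogee v_a = √[μ(2/r₂ − 1/a_t)] = 2075 m/s.
Δv₂ = v_c2 − v_a = 1446 m/s.
Total Δv = Δv₁ + Δv₂ = 3639 m/s.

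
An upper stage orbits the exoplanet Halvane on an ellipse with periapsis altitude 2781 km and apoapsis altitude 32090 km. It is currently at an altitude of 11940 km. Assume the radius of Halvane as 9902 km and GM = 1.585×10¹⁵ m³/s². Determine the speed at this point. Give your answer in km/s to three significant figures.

r_p = 9902 + 2781 = 12683 km = 1.2683×10⁷ m.
r_a = 9902 + 32090 = 41992 km = 4.1992×10⁷ m.
r = 9902 + 11940 = 21842 km = 2.184×10⁷ m.
Semi-major axis a = (r_p + r_a)/2 = 27338 km = 2.734×10⁷ m.
Vis-viva: v² = μ(2/r − 1/a) = 1.585×10¹⁵ × (9.157×10⁻⁸ − 3.658×10⁻⁸) = 8.715×10⁷ m²/s².
v = 9336 m/s = 9.336 km/s.

v ≈ 9.34 km/s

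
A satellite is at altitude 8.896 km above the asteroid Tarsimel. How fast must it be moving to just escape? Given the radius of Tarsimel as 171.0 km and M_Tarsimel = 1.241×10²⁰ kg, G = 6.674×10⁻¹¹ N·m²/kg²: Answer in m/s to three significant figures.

μ = GM = 6.674×10⁻¹¹ × 1.241×10²⁰ = 8.282×10⁹ m³/s².
r = 171.0 + 8.896 = 179.90 km = 1.7990×10⁵ m.
Escape speed v_esc = √(2μ/r) = √(2 × 8.282×10⁹ / 1.799×10⁵) = √(9.208×10⁴) = 303.4 m/s.

v_esc ≈ 303 m/s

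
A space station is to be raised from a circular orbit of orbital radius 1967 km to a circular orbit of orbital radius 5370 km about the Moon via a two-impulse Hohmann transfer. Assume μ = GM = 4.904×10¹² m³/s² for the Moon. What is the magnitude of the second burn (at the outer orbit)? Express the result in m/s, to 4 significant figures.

r₁ = 1967 km = 1.967×10⁶ m.
r₂ = 5370 km = 5.370×10⁶ m.
Transfer ellipse a_t = (r₁ + r₂)/2 = 3.668×10⁶ m.
At r₁: circular v_c1 = √(μ/r₁) = 1579 m/s; transfer-perilune v_p = √[μ(2/r₁ − 1/a_t)] = 1910 m/s.
At r₂: circular v_c2 = √(μ/r₂) = 955.6 m/s; transfer-apolune v_a = √[μ(2/r₂ − 1/a_t)] = 699.8 m/s.
Δv₂ = v_c2 − v_a = 255.9 m/s.

Δv ≈ 255.9 m/s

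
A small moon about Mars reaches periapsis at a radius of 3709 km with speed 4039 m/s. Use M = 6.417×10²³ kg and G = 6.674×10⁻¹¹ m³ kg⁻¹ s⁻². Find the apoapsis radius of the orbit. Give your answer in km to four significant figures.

μ = GM = 6.674×10⁻¹¹ × 6.417×10²³ = 4.283×10¹³ m³/s².
r_p = 3.709×10⁶ m.
Specific energy ε = v²/2 − μ/r = -3.390×10⁶ J/kg, so a = −μ/(2ε) = 6.317×10⁶ m.
The apsides satisfy r_p + r_a = 2a, so the apoapsis radius is 2a − r_p = 8.924×10⁶ m = 8924.2 km.

apoapsis radius ≈ 8924 km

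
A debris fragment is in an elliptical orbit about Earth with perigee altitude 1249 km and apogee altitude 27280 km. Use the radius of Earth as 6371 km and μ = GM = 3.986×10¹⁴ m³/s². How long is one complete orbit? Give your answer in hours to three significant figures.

r_p = 6371 + 1249 = 7620.0 km = 7.6200×10⁶ m.
r_a = 6371 + 27280 = 33651 km = 3.3651×10⁷ m.
Semi-major axis a = (r_p + r_a)/2 = (7620.0 + 33651)/2 = 20636 km = 2.064×10⁷ m.
By Kepler's third law T = 2π√(a³/μ) = 2π × 4.695×10³ = 2.950×10⁴ s.
= 8.195 hours.

T ≈ 8.19 hours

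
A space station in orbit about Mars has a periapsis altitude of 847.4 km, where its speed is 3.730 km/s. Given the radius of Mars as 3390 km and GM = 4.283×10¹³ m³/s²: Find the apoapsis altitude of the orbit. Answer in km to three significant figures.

apoapsis altitude ≈ 5960 km

r_p = 3390 + 847.4 = 4237.4 km = 4.237×10⁶ m.
Specific energy ε = v²/2 − μ/r = -3.151×10⁶ J/kg, so a = −μ/(2ε) = 6.796×10⁶ m.
The apsides satisfy r_p + r_a = 2a, so the apoapsis radius is 2a − r_p = 9.354×10⁶ m = 9354.4 km.
Apoapsis altitude = 9354.4 − 3390 = 5964.4 km.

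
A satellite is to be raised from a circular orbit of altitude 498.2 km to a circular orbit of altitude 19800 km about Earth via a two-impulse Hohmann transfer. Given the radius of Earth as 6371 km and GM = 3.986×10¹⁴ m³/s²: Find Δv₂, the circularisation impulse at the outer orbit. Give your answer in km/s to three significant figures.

Δv ≈ 1.39 km/s

r₁ = 6371 + 498.2 = 6869.2 km = 6.8692×10⁶ m.
r₂ = 6371 + 19800 = 26171 km = 2.6171×10⁷ m.
Transfer ellipse a_t = (r₁ + r₂)/2 = 1.652×10⁷ m.
At r₁: circular v_c1 = √(μ/r₁) = 7618 m/s; transfer-perigee v_p = √[μ(2/r₁ − 1/a_t)] = 9588 m/s.
At r₂: circular v_c2 = √(μ/r₂) = 3903 m/s; transfer-apogee v_a = √[μ(2/r₂ − 1/a_t)] = 2517 m/s.
Δv₂ = v_c2 − v_a = 1386 m/s.
= 1.386 km/s.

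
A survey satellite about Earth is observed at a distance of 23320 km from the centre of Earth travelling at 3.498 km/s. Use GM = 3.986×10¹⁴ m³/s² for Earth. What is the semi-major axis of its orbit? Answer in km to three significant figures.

a ≈ 18200 km

r = 2.332×10⁷ m.
Vis-viva rearranged: 1/a = 2/r − v²/μ = 8.576×10⁻⁸ − 3.070×10⁻⁸ = 5.507×10⁻⁸ m⁻¹.
a = 1.816×10⁷ m = 18160 km.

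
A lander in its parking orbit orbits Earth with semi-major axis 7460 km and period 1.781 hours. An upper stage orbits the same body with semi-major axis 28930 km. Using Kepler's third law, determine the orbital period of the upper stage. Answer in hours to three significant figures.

Kepler's third law: T² ∝ a³, so T₂ = T₁ (a₂/a₁)^(3/2).
a₂/a₁ = 3.878, (a₂/a₁)^(3/2) = 7.637.
T₂ = 1.781 × 7.637 = 13.60 hours.

T₂ ≈ 13.6 hours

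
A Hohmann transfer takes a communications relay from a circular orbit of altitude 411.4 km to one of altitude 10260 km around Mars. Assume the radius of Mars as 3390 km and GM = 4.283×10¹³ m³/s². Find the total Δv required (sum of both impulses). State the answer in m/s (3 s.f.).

Δv_total ≈ 1440 m/s

r₁ = 3390 + 411.4 = 3801.4 km = 3.8014×10⁶ m.
r₂ = 3390 + 10260 = 13650 km = 1.3650×10⁷ m.
Transfer ellipse a_t = (r₁ + r₂)/2 = 8.726×10⁶ m.
At r₁: circular v_c1 = √(μ/r₁) = 3357 m/s; transfer-periapsis v_p = √[μ(2/r₁ − 1/a_t)] = 4198 m/s.
Δv₁ = v_p − v_c1 = 841.6 m/s.
At r₂: circular v_c2 = √(μ/r₂) = 1771 m/s; transfer-apoapsis v_a = √[μ(2/r₂ − 1/a_t)] = 1169 m/s.
Δv₂ = v_c2 − v_a = 602.2 m/s.
Total Δv = Δv₁ + Δv₂ = 1444 m/s.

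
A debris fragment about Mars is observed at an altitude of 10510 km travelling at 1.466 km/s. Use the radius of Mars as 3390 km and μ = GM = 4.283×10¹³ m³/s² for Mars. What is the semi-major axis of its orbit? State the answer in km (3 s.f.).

r = 3390 + 10510 = 13900 km = 1.390×10⁷ m.
Vis-viva rearranged: 1/a = 2/r − v²/μ = 1.439×10⁻⁷ − 5.018×10⁻⁸ = 9.371×10⁻⁸ m⁻¹.
a = 1.067×10⁷ m = 10672 km.

a ≈ 10700 km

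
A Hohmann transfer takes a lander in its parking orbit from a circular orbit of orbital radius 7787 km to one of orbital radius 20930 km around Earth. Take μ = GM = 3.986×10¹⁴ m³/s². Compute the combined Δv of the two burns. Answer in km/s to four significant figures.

Δv_total ≈ 2.634 km/s

r₁ = 7787 km = 7.787×10⁶ m.
r₂ = 20930 km = 2.093×10⁷ m.
Transfer ellipse a_t = (r₁ + r₂)/2 = 1.436×10⁷ m.
At r₁: circular v_c1 = √(μ/r₁) = 7155 m/s; transfer-perigee v_p = √[μ(2/r₁ − 1/a_t)] = 8638 m/s.
Δv₁ = v_p − v_c1 = 1483 m/s.
At r₂: circular v_c2 = √(μ/r₂) = 4364 m/s; transfer-apogee v_a = √[μ(2/r₂ − 1/a_t)] = 3214 m/s.
Δv₂ = v_c2 − v_a = 1150 m/s.
Total Δv = Δv₁ + Δv₂ = 2634 m/s = 2.634 km/s.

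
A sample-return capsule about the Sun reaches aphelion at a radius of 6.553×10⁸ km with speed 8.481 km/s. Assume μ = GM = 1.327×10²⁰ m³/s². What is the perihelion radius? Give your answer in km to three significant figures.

r_a = 6.553×10¹¹ m.
Specific energy ε = v²/2 − μ/r = -1.665×10⁸ J/kg, so a = −μ/(2ε) = 3.984×10¹¹ m.
The apsides satisfy r_p + r_a = 2a, so the perihelion radius is 2a − r_a = 1.415×10¹¹ m = 1.4151×10⁸ km.

perihelion radius ≈ 1.42×10⁸ km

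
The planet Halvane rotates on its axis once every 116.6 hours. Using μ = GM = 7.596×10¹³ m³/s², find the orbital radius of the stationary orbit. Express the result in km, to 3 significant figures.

T = 116.6 hours = 4.198×10⁵ s.
A synchronous orbit has period T, so by Kepler's third law a = (μT²/4π²)^(1/3).
μT²/4π² = 7.596×10¹³ × (4.198×10⁵)² / 39.48 = 3.390×10²³ m³.
a = 6.973×10⁷ m = 69728 km.

r_sync ≈ 69700 km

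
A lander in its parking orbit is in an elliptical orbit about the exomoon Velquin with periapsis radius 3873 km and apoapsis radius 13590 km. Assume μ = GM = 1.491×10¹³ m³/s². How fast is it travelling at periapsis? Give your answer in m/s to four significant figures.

v ≈ 2448 m/s

Semi-major axis a = (r_p + r_a)/2 = 8731.5 km = 8.732×10⁶ m.
Vis-viva: v² = μ(2/r − 1/a) = 1.491×10¹³ × (5.164×10⁻⁷ − 1.145×10⁻⁷) = 5.992×10⁶ m²/s².
v = 2448 m/s.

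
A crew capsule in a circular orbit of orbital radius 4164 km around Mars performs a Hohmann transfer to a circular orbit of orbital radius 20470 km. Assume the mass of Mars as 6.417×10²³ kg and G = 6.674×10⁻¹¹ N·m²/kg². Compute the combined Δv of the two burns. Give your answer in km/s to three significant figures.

μ = GM = 6.674×10⁻¹¹ × 6.417×10²³ = 4.283×10¹³ m³/s².
r₁ = 4164 km = 4.164×10⁶ m.
r₂ = 20470 km = 2.047×10⁷ m.
Transfer ellipse a_t = (r₁ + r₂)/2 = 1.232×10⁷ m.
At r₁: circular v_c1 = √(μ/r₁) = 3207 m/s; transfer-periapsis v_p = √[μ(2/r₁ − 1/a_t)] = 4134 m/s.
Δv₁ = v_p − v_c1 = 927.3 m/s.
At r₂: circular v_c2 = √(μ/r₂) = 1446 m/s; transfer-apoapsis v_a = √[μ(2/r₂ − 1/a_t)] = 841.0 m/s.
Δv₂ = v_c2 − v_a = 605.4 m/s.
Total Δv = Δv₁ + Δv₂ = 1533 m/s = 1.533 km/s.

Δv_total ≈ 1.53 km/s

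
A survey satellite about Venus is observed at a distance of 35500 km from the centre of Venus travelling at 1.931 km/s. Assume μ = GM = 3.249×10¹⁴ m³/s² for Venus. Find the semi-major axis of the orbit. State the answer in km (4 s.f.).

r = 3.550×10⁷ m.
Specific orbital energy ε = v²/2 − μ/r = (1931)²/2 − 3.249×10¹⁴/3.550×10⁷ = -7.288×10⁶ J/kg.
Since ε = −μ/(2a), a = −μ/(2ε) = 2.229×10⁷ m = 22291 km.

a ≈ 22290 km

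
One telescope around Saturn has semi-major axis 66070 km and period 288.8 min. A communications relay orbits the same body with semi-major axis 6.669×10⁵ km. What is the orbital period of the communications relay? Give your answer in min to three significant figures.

Kepler's third law: T² ∝ a³, so T₂ = T₁ (a₂/a₁)^(3/2).
a₂/a₁ = 10.09, (a₂/a₁)^(3/2) = 32.07.
T₂ = 288.8 × 32.07 = 9262 min.

T₂ ≈ 9260 min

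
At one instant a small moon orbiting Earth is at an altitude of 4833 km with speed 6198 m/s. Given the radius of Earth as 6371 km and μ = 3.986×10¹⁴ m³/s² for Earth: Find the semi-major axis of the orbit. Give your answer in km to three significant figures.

a ≈ 12200 km

r = 6371 + 4833 = 11204 km = 1.120×10⁷ m.
Vis-viva rearranged: 1/a = 2/r − v²/μ = 1.785×10⁻⁷ − 9.638×10⁻⁸ = 8.213×10⁻⁸ m⁻¹.
a = 1.218×10⁷ m = 12175 km.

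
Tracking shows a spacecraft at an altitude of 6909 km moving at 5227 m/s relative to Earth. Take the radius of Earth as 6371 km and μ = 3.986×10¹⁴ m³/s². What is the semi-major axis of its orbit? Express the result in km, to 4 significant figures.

r = 6371 + 6909 = 13280 km = 1.328×10⁷ m.
Specific orbital energy ε = v²/2 − μ/r = (5227)²/2 − 3.986×10¹⁴/1.328×10⁷ = -1.635×10⁷ J/kg.
Since ε = −μ/(2a), a = −μ/(2ε) = 1.219×10⁷ m = 12186 km.

a ≈ 12190 km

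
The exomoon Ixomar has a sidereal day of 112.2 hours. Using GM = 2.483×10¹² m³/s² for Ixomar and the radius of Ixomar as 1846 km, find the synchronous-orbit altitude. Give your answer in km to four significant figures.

T = 112.2 hours = 4.039×10⁵ s.
A synchronous orbit has period T, so by Kepler's third law a = (μT²/4π²)^(1/3).
μT²/4π² = 2.483×10¹² × (4.039×10⁵)² / 39.48 = 1.026×10²² m³.
a = 2.173×10⁷ m = 21730 km.
Altitude h = a − R = 21730 − 1846 = 19884 km.

h_sync ≈ 19880 km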